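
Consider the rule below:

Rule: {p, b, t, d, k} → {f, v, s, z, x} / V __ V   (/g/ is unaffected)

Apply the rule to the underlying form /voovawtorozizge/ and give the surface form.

voovawtorozizge

No segment of /voovawtorozizge/ meets the structural description of the rule, so the form surfaces unchanged.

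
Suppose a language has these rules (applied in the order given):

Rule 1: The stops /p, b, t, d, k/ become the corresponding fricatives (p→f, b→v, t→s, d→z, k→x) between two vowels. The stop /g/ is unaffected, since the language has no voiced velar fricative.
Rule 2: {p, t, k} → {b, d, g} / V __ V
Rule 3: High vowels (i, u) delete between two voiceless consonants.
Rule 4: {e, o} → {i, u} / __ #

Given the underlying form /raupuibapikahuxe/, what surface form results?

raufuivafxahxi

Rule 1 (intervocalic spirantization): /p/ is a stop between vowels /u/ and /u/, so it spirantizes to the fricative [f]. /b/ is a stop between vowels /i/ and /a/, so it spirantizes to the fricative [v]. /p/ is a stop between vowels /a/ and /i/, so it spirantizes to the fricative [f]. /k/ is a stop between vowels /i/ and /a/, so it spirantizes to the fricative [x]. /raupuibapikahuxe/ → raufuivafixahuxe.
Rule 2 (intervocalic voicing): no segment meets the environment; /raufuivafixahuxe/ is unchanged.
Rule 3 (high vowel syncope): /i/ is a high vowel flanked by voiceless consonants /f/ and /x/, so it deletes. /u/ is a high vowel flanked by voiceless consonants /h/ and /x/, so it deletes. /raufuivafixahuxe/ → raufuivafxahxe.
Rule 4 (final vowel raising): /e/ is a mid vowel in word-final position, so it raises to [i]. /raufuivafxahxe/ → raufuivafxahxi.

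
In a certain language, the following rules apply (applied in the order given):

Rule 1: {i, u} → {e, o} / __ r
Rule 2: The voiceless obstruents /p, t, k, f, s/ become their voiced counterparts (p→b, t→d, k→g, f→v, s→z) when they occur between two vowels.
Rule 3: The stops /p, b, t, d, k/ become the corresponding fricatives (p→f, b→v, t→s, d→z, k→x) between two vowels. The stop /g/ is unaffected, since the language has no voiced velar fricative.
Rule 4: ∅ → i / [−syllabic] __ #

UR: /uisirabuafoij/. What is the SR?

uizeravuavoiji

Rule 1 (pre-rhotic lowering): /i/ is a high vowel immediately before /r/, so it lowers to [e]. /uisirabuafoij/ → uiserabuafoij.
Rule 2 (intervocalic voicing): /s/ is a voiceless obstruent between vowels /i/ and /e/, so it voices to [z]. /f/ is a voiceless obstruent between vowels /a/ and /o/, so it voices to [v]. /uiserabuafoij/ → uizerabuavoij.
Rule 3 (intervocalic spirantization): /b/ is a stop between vowels /a/ and /u/, so it spirantizes to the fricative [v]. /uizerabuavoij/ → uizeravuavoij.
Rule 4 (final i-epenthesis): the form ends in the consonant /j/, so [i] is inserted word-finally. /uizeravuavoij/ → uizeravuavoiji.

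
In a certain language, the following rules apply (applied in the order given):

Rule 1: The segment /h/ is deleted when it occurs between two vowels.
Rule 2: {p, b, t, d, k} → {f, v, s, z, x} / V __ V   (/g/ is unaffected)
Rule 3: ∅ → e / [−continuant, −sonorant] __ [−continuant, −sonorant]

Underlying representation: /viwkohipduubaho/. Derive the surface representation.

Rule 1 (intervocalic h-deletion): /h/ occurs between vowels /o/ and /i/, so it deletes. /h/ occurs between vowels /a/ and /o/, so it deletes. /viwkohipduubaho/ → viwkoipduubao.
Rule 2 (intervocalic spirantization): /b/ is a stop between vowels /u/ and /a/, so it spirantizes to the fricative [v]. /viwkoipduubao/ → viwkoipduuvao.
Rule 3 (stop-cluster e-epenthesis): /p/ and /d/ form a stop–stop cluster, so [e] is inserted between them. /viwkoipduuvao/ → viwkoipeduuvao.

viwkoipeduuvao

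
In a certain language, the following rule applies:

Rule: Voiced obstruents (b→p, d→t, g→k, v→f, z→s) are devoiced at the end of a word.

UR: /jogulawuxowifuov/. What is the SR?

/v/ is a voiced obstruent in word-final position, so it devoices to [f].
Surface form: [jogulawuxowifuof].

jogulawuxowifuof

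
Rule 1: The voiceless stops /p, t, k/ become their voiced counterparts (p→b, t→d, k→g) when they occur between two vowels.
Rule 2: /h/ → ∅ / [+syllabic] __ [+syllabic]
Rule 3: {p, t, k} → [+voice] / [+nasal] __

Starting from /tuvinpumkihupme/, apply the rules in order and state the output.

Rule 1 (intervocalic voicing): no segment meets the environment; /tuvinpumkihupme/ is unchanged.
Rule 2 (intervocalic h-deletion): /h/ occurs between vowels /i/ and /u/, so it deletes. /tuvinpumkihupme/ → tuvinpumkiupme.
Rule 3 (post-nasal voicing): /p/ is a voiceless stop immediately after the nasal /n/, so it voices to [b]. /k/ is a voiceless stop immediately after the nasal /m/, so it voices to [g]. /tuvinpumkiupme/ → tuvinbumgiupme.

tuvinbumgiupme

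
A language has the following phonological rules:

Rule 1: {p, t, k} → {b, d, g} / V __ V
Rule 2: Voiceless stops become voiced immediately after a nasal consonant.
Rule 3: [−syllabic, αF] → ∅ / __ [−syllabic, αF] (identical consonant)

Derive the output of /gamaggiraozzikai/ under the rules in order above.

Rule 1 (intervocalic voicing): /k/ is a voiceless stop between vowels /i/ and /a/, so it voices to [g]. /gamaggiraozzikai/ → gamaggiraozzigai.
Rule 2 (post-nasal voicing): no segment meets the environment; /gamaggiraozzigai/ is unchanged.
Rule 3 (degemination): /gg/ is a geminate; the first /g/ deletes. /zz/ is a geminate; the first /z/ deletes. /gamaggiraozzigai/ → gamagiraozigai.

gamagiraozigai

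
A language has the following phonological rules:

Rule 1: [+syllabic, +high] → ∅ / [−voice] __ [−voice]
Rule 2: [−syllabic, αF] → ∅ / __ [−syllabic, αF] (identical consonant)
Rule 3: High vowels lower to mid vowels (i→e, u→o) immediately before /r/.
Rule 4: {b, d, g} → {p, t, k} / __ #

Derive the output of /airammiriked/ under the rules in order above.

aerameriket

Rule 1 (high vowel syncope): no segment meets the environment; /airammiriked/ is unchanged.
Rule 2 (degemination): /mm/ is a geminate; the first /m/ deletes. /airammiriked/ → airamiriked.
Rule 3 (pre-rhotic lowering): /i/ is a high vowel immediately before /r/, so it lowers to [e]. /i/ is a high vowel immediately before /r/, so it lowers to [e]. /airamiriked/ → aerameriked.
Rule 4 (final devoicing): /d/ is a voiced stop in word-final position, so it devoices to [t]. /aerameriked/ → aerameriket.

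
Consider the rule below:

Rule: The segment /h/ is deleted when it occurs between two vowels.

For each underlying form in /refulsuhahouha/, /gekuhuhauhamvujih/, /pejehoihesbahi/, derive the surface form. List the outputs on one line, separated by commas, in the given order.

refulsuaoua, gekuuauamvujih, pejeoiesbai

/refulsuhahouha/: /h/ occurs between vowels /u/ and /a/, so it deletes. /h/ occurs between vowels /a/ and /o/, so it deletes. /h/ occurs between vowels /u/ and /a/, so it deletes. → [refulsuaoua].
/gekuhuhauhamvujih/: /h/ occurs between vowels /u/ and /u/, so it deletes. /h/ occurs between vowels /u/ and /a/, so it deletes. /h/ occurs between vowels /u/ and /a/, so it deletes. → [gekuuauamvujih].
/pejehoihesbahi/: /h/ occurs between vowels /e/ and /o/, so it deletes. /h/ occurs between vowels /i/ and /e/, so it deletes. /h/ occurs between vowels /a/ and /i/, so it deletes. → [pejeoiesbai].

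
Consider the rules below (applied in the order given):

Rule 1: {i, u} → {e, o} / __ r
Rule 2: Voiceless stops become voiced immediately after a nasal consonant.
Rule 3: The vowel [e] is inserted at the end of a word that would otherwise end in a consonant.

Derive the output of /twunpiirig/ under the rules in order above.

twunbierige

Rule 1 (pre-rhotic lowering): /i/ is a high vowel immediately before /r/, so it lowers to [e]. /twunpiirig/ → twunpierig.
Rule 2 (post-nasal voicing): /p/ is a voiceless stop immediately after the nasal /n/, so it voices to [b]. /twunpierig/ → twunbierig.
Rule 3 (final e-epenthesis): the form ends in the consonant /g/, so [e] is inserted word-finally. /twunbierig/ → twunbierige.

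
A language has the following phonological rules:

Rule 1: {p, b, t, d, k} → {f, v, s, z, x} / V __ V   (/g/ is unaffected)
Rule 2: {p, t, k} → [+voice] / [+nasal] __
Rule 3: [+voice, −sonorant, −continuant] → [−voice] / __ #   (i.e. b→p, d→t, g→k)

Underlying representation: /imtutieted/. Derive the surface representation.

imdusieset

Rule 1 (intervocalic spirantization): /t/ is a stop between vowels /u/ and /i/, so it spirantizes to the fricative [s]. /t/ is a stop between vowels /e/ and /e/, so it spirantizes to the fricative [s]. /imtutieted/ → imtusiesed.
Rule 2 (post-nasal voicing): /t/ is a voiceless stop immediately after the nasal /m/, so it voices to [d]. /imtusiesed/ → imdusiesed.
Rule 3 (final devoicing): /d/ is a voiced stop in word-final position, so it devoices to [t]. /imdusiesed/ → imdusieset.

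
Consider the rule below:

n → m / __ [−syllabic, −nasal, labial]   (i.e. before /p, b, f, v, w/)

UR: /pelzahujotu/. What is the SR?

No segment of /pelzahujotu/ meets the structural description of the rule, so the form surfaces unchanged.

pelzahujotu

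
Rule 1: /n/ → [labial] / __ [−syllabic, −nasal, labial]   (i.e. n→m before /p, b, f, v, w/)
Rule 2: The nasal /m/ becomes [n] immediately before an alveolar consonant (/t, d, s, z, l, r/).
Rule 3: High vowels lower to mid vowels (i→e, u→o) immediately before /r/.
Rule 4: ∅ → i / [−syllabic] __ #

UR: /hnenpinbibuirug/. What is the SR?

hnempimbibuerugi

Rule 1 (nasal place assimilation): /n/ precedes the labial consonant /p/, so it assimilates in place to [m]. /n/ precedes the labial consonant /b/, so it assimilates in place to [m]. /hnenpinbibuirug/ → hnempimbibuirug.
Rule 2 (nasal place assimilation): no segment meets the environment; /hnempimbibuirug/ is unchanged.
Rule 3 (pre-rhotic lowering): /i/ is a high vowel immediately before /r/, so it lowers to [e]. /hnempimbibuirug/ → hnempimbibuerug.
Rule 4 (final i-epenthesis): the form ends in the consonant /g/, so [i] is inserted word-finally. /hnempimbibuerug/ → hnempimbibuerugi.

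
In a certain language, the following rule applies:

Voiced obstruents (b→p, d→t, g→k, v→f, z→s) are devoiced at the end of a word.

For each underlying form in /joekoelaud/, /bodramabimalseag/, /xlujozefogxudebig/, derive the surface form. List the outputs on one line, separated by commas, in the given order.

/joekoelaud/: /d/ is a voiced obstruent in word-final position, so it devoices to [t]. → [joekoelaut].
/bodramabimalseag/: /g/ is a voiced obstruent in word-final position, so it devoices to [k]. → [bodramabimalseak].
/xlujozefogxudebig/: /g/ is a voiced obstruent in word-final position, so it devoices to [k]. → [xlujozefogxudebik].

joekoelaut, bodramabimalseak, xlujozefogxudebik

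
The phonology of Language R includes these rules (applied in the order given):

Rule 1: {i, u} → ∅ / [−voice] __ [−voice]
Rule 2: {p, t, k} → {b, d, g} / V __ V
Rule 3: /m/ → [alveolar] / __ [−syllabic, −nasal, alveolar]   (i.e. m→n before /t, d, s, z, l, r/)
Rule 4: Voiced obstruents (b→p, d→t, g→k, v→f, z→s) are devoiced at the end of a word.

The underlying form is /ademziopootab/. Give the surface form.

adenzioboodap

Rule 1 (high vowel syncope): no segment meets the environment; /ademziopootab/ is unchanged.
Rule 2 (intervocalic voicing): /p/ is a voiceless stop between vowels /o/ and /o/, so it voices to [b]. /t/ is a voiceless stop between vowels /o/ and /a/, so it voices to [d]. /ademziopootab/ → ademzioboodab.
Rule 3 (nasal place assimilation): /m/ precedes the alveolar consonant /z/, so it assimilates in place to [n]. /ademzioboodab/ → adenzioboodab.
Rule 4 (final devoicing): /b/ is a voiced obstruent in word-final position, so it devoices to [p]. /adenzioboodab/ → adenzioboodap.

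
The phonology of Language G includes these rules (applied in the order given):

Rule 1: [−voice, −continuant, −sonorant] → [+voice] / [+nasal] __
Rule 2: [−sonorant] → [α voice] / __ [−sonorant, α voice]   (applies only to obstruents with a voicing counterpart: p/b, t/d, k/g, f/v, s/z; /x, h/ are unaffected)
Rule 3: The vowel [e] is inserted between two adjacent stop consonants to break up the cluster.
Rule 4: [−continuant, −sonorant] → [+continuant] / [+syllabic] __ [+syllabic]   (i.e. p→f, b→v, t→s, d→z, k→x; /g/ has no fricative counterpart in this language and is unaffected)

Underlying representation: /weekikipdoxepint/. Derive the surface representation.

Rule 1 (post-nasal voicing): /t/ is a voiceless stop immediately after the nasal /n/, so it voices to [d]. /weekikipdoxepint/ → weekikipdoxepind.
Rule 2 (regressive voicing assimilation): /p/ precedes the voiced obstruent /d/, so it voices to [b] by assimilation. /weekikipdoxepind/ → weekikibdoxepind.
Rule 3 (stop-cluster e-epenthesis): /b/ and /d/ form a stop–stop cluster, so [e] is inserted between them. /weekikibdoxepind/ → weekikibedoxepind.
Rule 4 (intervocalic spirantization): /k/ is a stop between vowels /e/ and /i/, so it spirantizes to the fricative [x]. /k/ is a stop between vowels /i/ and /i/, so it spirantizes to the fricative [x]. /b/ is a stop between vowels /i/ and /e/, so it spirantizes to the fricative [v]. /d/ is a stop between vowels /e/ and /o/, so it spirantizes to the fricative [z]. /p/ is a stop between vowels /e/ and /i/, so it spirantizes to the fricative [f]. /weekikibedoxepind/ → weexixivezoxefind.

weexixivezoxefind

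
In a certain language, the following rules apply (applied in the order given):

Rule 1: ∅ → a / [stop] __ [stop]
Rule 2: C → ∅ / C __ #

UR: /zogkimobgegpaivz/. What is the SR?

zogakimobagegapaiv

Rule 1 (stop-cluster a-epenthesis): /g/ and /k/ form a stop–stop cluster, so [a] is inserted between them. /b/ and /g/ form a stop–stop cluster, so [a] is inserted between them. /g/ and /p/ form a stop–stop cluster, so [a] is inserted between them. /zogkimobgegpaivz/ → zogakimobagegapaivz.
Rule 2 (final cluster simplification): /z/ is the second consonant of a word-final cluster /vz/, so it deletes. /zogakimobagegapaivz/ → zogakimobagegapaiv.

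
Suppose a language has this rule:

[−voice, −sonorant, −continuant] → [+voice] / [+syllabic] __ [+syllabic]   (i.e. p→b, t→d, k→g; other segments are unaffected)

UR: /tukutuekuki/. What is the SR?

tuguduegugi

Scanning /tukutuekuki/: /t/ at position 1 is not in the conditioning environment; /k/ is a voiceless stop between vowels /u/ and /u/, so it voices to [g]; /t/ is a voiceless stop between vowels /u/ and /u/, so it voices to [d]; /k/ is a voiceless stop between vowels /e/ and /u/, so it voices to [g]; /k/ is a voiceless stop between vowels /u/ and /i/, so it voices to [g].
Result: [tuguduegugi].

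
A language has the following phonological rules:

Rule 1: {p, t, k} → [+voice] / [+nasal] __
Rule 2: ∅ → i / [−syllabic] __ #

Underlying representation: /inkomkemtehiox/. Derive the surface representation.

ingomgemdehioxi

Rule 1 (post-nasal voicing): /k/ is a voiceless stop immediately after the nasal /n/, so it voices to [g]. /k/ is a voiceless stop immediately after the nasal /m/, so it voices to [g]. /t/ is a voiceless stop immediately after the nasal /m/, so it voices to [d]. /inkomkemtehiox/ → ingomgemdehiox.
Rule 2 (final i-epenthesis): the form ends in the consonant /x/, so [i] is inserted word-finally. /ingomgemdehiox/ → ingomgemdehioxi.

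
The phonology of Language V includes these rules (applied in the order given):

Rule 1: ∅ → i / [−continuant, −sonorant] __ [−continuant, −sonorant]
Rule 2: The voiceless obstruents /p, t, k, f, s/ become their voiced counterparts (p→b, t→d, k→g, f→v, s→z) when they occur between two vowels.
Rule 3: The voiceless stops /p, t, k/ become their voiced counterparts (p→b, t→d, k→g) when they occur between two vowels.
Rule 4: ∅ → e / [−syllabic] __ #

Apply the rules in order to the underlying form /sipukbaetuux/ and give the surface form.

Rule 1 (stop-cluster i-epenthesis): /k/ and /b/ form a stop–stop cluster, so [i] is inserted between them. /sipukbaetuux/ → sipukibaetuux.
Rule 2 (intervocalic voicing): /p/ is a voiceless obstruent between vowels /i/ and /u/, so it voices to [b]. /k/ is a voiceless obstruent between vowels /u/ and /i/, so it voices to [g]. /t/ is a voiceless obstruent between vowels /e/ and /u/, so it voices to [d]. /sipukibaetuux/ → sibugibaeduux.
Rule 3 (intervocalic voicing): no segment meets the environment; /sibugibaeduux/ is unchanged.
Rule 4 (final e-epenthesis): the form ends in the consonant /x/, so [e] is inserted word-finally. /sibugibaeduux/ → sibugibaeduuxe.

sibugibaeduuxe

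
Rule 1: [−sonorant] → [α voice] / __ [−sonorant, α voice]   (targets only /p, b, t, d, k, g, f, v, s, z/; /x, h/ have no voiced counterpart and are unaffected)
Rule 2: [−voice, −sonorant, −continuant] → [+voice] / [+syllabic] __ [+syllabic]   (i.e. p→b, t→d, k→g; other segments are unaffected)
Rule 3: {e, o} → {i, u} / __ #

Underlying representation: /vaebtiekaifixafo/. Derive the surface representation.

vaeptiegaifixafu

Rule 1 (regressive voicing assimilation): /b/ precedes the voiceless obstruent /t/, so it devoices to [p] by assimilation. /vaebtiekaifixafo/ → vaeptiekaifixafo.
Rule 2 (intervocalic voicing): /k/ is a voiceless stop between vowels /e/ and /a/, so it voices to [g]. /vaeptiekaifixafo/ → vaeptiegaifixafo.
Rule 3 (final vowel raising): /o/ is a mid vowel in word-final position, so it raises to [u]. /vaeptiegaifixafo/ → vaeptiegaifixafu.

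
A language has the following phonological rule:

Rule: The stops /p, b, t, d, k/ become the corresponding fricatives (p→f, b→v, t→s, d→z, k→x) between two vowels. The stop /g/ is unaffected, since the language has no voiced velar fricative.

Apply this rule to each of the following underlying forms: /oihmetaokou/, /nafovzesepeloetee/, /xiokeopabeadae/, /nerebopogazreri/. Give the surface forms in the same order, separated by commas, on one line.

oihmesaoxou, nafovzesefeloesee, xioxeofaveazae, nerevofogazreri

/oihmetaokou/: /t/ is a stop between vowels /e/ and /a/, so it spirantizes to the fricative [s]. /k/ is a stop between vowels /o/ and /o/, so it spirantizes to the fricative [x]. → [oihmesaoxou].
/nafovzesepeloetee/: /p/ is a stop between vowels /e/ and /e/, so it spirantizes to the fricative [f]. /t/ is a stop between vowels /e/ and /e/, so it spirantizes to the fricative [s]. → [nafovzesefeloesee].
/xiokeopabeadae/: /k/ is a stop between vowels /o/ and /e/, so it spirantizes to the fricative [x]. /p/ is a stop between vowels /o/ and /a/, so it spirantizes to the fricative [f]. /b/ is a stop between vowels /a/ and /e/, so it spirantizes to the fricative [v]. /d/ is a stop between vowels /a/ and /a/, so it spirantizes to the fricative [z]. → [xioxeofaveazae].
/nerebopogazreri/: /b/ is a stop between vowels /e/ and /o/, so it spirantizes to the fricative [v]. /p/ is a stop between vowels /o/ and /o/, so it spirantizes to the fricative [f]. → [nerevofogazreri].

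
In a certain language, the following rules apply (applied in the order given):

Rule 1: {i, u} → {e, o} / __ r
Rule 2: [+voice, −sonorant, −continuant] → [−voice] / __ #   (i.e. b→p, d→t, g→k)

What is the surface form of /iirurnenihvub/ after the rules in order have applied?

ierornenihvup

Rule 1 (pre-rhotic lowering): /i/ is a high vowel immediately before /r/, so it lowers to [e]. /u/ is a high vowel immediately before /r/, so it lowers to [o]. /iirurnenihvub/ → ierornenihvub.
Rule 2 (final devoicing): /b/ is a voiced stop in word-final position, so it devoices to [p]. /ierornenihvub/ → ierornenihvup.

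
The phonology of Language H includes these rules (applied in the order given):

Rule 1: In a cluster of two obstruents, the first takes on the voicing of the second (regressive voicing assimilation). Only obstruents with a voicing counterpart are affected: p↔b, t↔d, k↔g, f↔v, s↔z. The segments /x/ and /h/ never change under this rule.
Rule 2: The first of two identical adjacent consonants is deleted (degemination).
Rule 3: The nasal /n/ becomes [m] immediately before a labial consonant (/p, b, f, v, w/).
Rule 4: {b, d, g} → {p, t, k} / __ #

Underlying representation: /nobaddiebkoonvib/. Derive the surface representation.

Rule 1 (regressive voicing assimilation): /b/ precedes the voiceless obstruent /k/, so it devoices to [p] by assimilation. /nobaddiebkoonvib/ → nobaddiepkoonvib.
Rule 2 (degemination): /dd/ is a geminate; the first /d/ deletes. /nobaddiepkoonvib/ → nobadiepkoonvib.
Rule 3 (nasal place assimilation): /n/ precedes the labial consonant /v/, so it assimilates in place to [m]. /nobadiepkoonvib/ → nobadiepkoomvib.
Rule 4 (final devoicing): /b/ is a voiced stop in word-final position, so it devoices to [p]. /nobadiepkoomvib/ → nobadiepkoomvip.

nobadiepkoomvip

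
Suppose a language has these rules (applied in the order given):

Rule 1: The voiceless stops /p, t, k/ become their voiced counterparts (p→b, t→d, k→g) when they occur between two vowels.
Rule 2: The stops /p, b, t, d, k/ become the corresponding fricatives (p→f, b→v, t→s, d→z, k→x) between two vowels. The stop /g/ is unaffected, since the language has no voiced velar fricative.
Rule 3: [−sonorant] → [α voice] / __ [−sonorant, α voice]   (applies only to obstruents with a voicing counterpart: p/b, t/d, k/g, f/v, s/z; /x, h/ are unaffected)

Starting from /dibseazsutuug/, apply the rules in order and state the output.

dipseassuzuug

Rule 1 (intervocalic voicing): /t/ is a voiceless stop between vowels /u/ and /u/, so it voices to [d]. /dibseazsutuug/ → dibseazsuduug.
Rule 2 (intervocalic spirantization): /d/ is a stop between vowels /u/ and /u/, so it spirantizes to the fricative [z]. /dibseazsuduug/ → dibseazsuzuug.
Rule 3 (regressive voicing assimilation): /b/ precedes the voiceless obstruent /s/, so it devoices to [p] by assimilation. /z/ precedes the voiceless obstruent /s/, so it devoices to [s] by assimilation. /dibseazsuzuug/ → dipseassuzuug.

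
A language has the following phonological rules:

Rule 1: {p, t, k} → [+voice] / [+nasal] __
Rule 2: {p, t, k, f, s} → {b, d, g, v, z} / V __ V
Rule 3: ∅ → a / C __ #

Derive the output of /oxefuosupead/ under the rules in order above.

Rule 1 (post-nasal voicing): no segment meets the environment; /oxefuosupead/ is unchanged.
Rule 2 (intervocalic voicing): /f/ is a voiceless obstruent between vowels /e/ and /u/, so it voices to [v]. /s/ is a voiceless obstruent between vowels /o/ and /u/, so it voices to [z]. /p/ is a voiceless obstruent between vowels /u/ and /e/, so it voices to [b]. /oxefuosupead/ → oxevuozubead.
Rule 3 (final a-epenthesis): the form ends in the consonant /d/, so [a] is inserted word-finally. /oxevuozubead/ → oxevuozubeada.

oxevuozubeada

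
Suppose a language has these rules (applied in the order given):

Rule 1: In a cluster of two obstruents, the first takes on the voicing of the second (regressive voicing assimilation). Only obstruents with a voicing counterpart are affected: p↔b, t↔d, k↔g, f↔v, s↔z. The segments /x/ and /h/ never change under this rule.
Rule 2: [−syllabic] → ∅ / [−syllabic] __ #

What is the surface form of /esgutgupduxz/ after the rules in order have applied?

ezgudgubdux

Rule 1 (regressive voicing assimilation): /s/ precedes the voiced obstruent /g/, so it voices to [z] by assimilation. /t/ precedes the voiced obstruent /g/, so it voices to [d] by assimilation. /p/ precedes the voiced obstruent /d/, so it voices to [b] by assimilation. /esgutgupduxz/ → ezgudgubduxz.
Rule 2 (final cluster simplification): /z/ is the second consonant of a word-final cluster /xz/, so it deletes. /ezgudgubduxz/ → ezgudgubdux.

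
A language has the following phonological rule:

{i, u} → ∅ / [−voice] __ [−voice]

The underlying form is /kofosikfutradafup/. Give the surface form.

/i/ is a high vowel flanked by voiceless consonants /s/ and /k/, so it deletes.
/u/ is a high vowel flanked by voiceless consonants /f/ and /t/, so it deletes.
/u/ is a high vowel flanked by voiceless consonants /f/ and /p/, so it deletes.
Surface form: [kofoskftradafp].

kofoskftradafp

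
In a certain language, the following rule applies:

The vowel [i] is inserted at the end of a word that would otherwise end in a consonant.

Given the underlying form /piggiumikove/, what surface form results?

piggiumikove

No segment of /piggiumikove/ meets the structural description of the rule, so the form surfaces unchanged.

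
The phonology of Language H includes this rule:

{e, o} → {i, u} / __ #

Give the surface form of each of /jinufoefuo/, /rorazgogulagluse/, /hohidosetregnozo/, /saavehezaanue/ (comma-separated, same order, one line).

/jinufoefuo/: /o/ is a mid vowel in word-final position, so it raises to [u]. → [jinufoefuu].
/rorazgogulagluse/: /e/ is a mid vowel in word-final position, so it raises to [i]. → [rorazgogulaglusi].
/hohidosetregnozo/: /o/ is a mid vowel in word-final position, so it raises to [u]. → [hohidosetregnozu].
/saavehezaanue/: /e/ is a mid vowel in word-final position, so it raises to [i]. → [saavehezaanui].

jinufoefuu, rorazgogulaglusi, hohidosetregnozu, saavehezaanui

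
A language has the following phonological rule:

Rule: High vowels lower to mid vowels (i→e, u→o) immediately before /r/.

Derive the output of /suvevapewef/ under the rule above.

suvevapewef

No segment of /suvevapewef/ meets the structural description of the rule, so the form surfaces unchanged.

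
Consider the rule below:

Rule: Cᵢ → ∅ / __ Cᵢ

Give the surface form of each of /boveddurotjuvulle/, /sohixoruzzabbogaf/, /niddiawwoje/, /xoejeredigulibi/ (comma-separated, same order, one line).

bovedurotjuvule, sohixoruzabogaf, nidiawoje, xoejeredigulibi

/boveddurotjuvulle/: /dd/ is a geminate; the first /d/ deletes. /ll/ is a geminate; the first /l/ deletes. → [bovedurotjuvule].
/sohixoruzzabbogaf/: /zz/ is a geminate; the first /z/ deletes. /bb/ is a geminate; the first /b/ deletes. → [sohixoruzabogaf].
/niddiawwoje/: /dd/ is a geminate; the first /d/ deletes. /ww/ is a geminate; the first /w/ deletes. → [nidiawoje].
/xoejeredigulibi/: the rule's environment is not met; surfaces unchanged as [xoejeredigulibi].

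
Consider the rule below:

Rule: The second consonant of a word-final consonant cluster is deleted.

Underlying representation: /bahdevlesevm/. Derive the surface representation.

/m/ is the second consonant of a word-final cluster /vm/, so it deletes.
The other instances of /b/, /h/, /d/, /v/, /l/, /s/ do not occur in the required environment and remain unchanged.
Surface form: [bahdevlesev].

bahdevlesev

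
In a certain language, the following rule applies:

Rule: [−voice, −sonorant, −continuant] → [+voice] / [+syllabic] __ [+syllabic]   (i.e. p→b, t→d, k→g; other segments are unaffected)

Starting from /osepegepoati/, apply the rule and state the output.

osebegeboadi

/p/ is a voiceless stop between vowels /e/ and /e/, so it voices to [b].
/p/ is a voiceless stop between vowels /e/ and /o/, so it voices to [b].
/t/ is a voiceless stop between vowels /a/ and /i/, so it voices to [d].
Surface form: [osebegeboadi].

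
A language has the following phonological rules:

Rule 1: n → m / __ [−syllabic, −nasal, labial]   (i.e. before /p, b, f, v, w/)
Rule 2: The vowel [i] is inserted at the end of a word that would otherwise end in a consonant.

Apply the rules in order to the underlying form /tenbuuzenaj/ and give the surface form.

tembuuzenaji

Rule 1 (nasal place assimilation): /n/ precedes the labial consonant /b/, so it assimilates in place to [m]. /tenbuuzenaj/ → tembuuzenaj.
Rule 2 (final i-epenthesis): the form ends in the consonant /j/, so [i] is inserted word-finally. /tembuuzenaj/ → tembuuzenaji.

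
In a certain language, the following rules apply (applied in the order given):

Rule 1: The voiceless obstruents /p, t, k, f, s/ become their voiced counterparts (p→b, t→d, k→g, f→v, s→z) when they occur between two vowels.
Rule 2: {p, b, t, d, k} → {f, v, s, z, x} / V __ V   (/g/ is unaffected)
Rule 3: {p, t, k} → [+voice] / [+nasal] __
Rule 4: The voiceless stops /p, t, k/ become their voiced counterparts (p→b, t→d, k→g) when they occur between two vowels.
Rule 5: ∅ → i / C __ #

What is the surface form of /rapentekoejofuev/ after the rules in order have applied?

ravendegoejovuevi

Rule 1 (intervocalic voicing): /p/ is a voiceless obstruent between vowels /a/ and /e/, so it voices to [b]. /k/ is a voiceless obstruent between vowels /e/ and /o/, so it voices to [g]. /f/ is a voiceless obstruent between vowels /o/ and /u/, so it voices to [v]. /rapentekoejofuev/ → rabentegoejovuev.
Rule 2 (intervocalic spirantization): /b/ is a stop between vowels /a/ and /e/, so it spirantizes to the fricative [v]. /rabentegoejovuev/ → raventegoejovuev.
Rule 3 (post-nasal voicing): /t/ is a voiceless stop immediately after the nasal /n/, so it voices to [d]. /raventegoejovuev/ → ravendegoejovuev.
Rule 4 (intervocalic voicing): no segment meets the environment; /ravendegoejovuev/ is unchanged.
Rule 5 (final i-epenthesis): the form ends in the consonant /v/, so [i] is inserted word-finally. /ravendegoejovuev/ → ravendegoejovuevi.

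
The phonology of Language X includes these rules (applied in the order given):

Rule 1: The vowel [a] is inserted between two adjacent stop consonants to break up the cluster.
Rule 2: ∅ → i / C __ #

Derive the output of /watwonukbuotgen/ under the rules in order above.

Rule 1 (stop-cluster a-epenthesis): /k/ and /b/ form a stop–stop cluster, so [a] is inserted between them. /t/ and /g/ form a stop–stop cluster, so [a] is inserted between them. /watwonukbuotgen/ → watwonukabuotagen.
Rule 2 (final i-epenthesis): the form ends in the consonant /n/, so [i] is inserted word-finally. /watwonukabuotagen/ → watwonukabuotageni.

watwonukabuotageni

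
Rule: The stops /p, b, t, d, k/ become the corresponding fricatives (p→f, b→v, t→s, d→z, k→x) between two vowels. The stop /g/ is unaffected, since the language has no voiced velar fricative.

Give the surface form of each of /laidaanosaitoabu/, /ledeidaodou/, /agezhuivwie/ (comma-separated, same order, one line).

/laidaanosaitoabu/: /d/ is a stop between vowels /i/ and /a/, so it spirantizes to the fricative [z]. /t/ is a stop between vowels /i/ and /o/, so it spirantizes to the fricative [s]. /b/ is a stop between vowels /a/ and /u/, so it spirantizes to the fricative [v]. → [laizaanosaisoavu].
/ledeidaodou/: /d/ is a stop between vowels /e/ and /e/, so it spirantizes to the fricative [z]. /d/ is a stop between vowels /i/ and /a/, so it spirantizes to the fricative [z]. /d/ is a stop between vowels /o/ and /o/, so it spirantizes to the fricative [z]. → [lezeizaozou].
/agezhuivwie/: the rule's environment is not met; surfaces unchanged as [agezhuivwie].

laizaanosaisoavu, lezeizaozou, agezhuivwie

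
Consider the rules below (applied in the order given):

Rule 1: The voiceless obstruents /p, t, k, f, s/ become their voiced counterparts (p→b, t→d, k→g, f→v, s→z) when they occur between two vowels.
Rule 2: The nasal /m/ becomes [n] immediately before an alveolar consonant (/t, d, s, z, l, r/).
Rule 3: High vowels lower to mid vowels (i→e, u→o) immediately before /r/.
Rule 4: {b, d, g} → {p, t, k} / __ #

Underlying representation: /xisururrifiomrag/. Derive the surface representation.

xizororrivionrak

Rule 1 (intervocalic voicing): /s/ is a voiceless obstruent between vowels /i/ and /u/, so it voices to [z]. /f/ is a voiceless obstruent between vowels /i/ and /i/, so it voices to [v]. /xisururrifiomrag/ → xizururriviomrag.
Rule 2 (nasal place assimilation): /m/ precedes the alveolar consonant /r/, so it assimilates in place to [n]. /xizururriviomrag/ → xizururrivionrag.
Rule 3 (pre-rhotic lowering): /u/ is a high vowel immediately before /r/, so it lowers to [o]. /u/ is a high vowel immediately before /r/, so it lowers to [o]. /xizururrivionrag/ → xizororrivionrag.
Rule 4 (final devoicing): /g/ is a voiced stop in word-final position, so it devoices to [k]. /xizororrivionrag/ → xizororrivionrak.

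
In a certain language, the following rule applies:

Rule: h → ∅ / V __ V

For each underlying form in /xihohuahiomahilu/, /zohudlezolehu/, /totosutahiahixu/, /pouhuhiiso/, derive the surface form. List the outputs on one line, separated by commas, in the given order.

/xihohuahiomahilu/: /h/ occurs between vowels /i/ and /o/, so it deletes. /h/ occurs between vowels /o/ and /u/, so it deletes. /h/ occurs between vowels /a/ and /i/, so it deletes. /h/ occurs between vowels /a/ and /i/, so it deletes. → [xiouaiomailu].
/zohudlezolehu/: /h/ occurs between vowels /o/ and /u/, so it deletes. /h/ occurs between vowels /e/ and /u/, so it deletes. → [zoudlezoleu].
/totosutahiahixu/: /h/ occurs between vowels /a/ and /i/, so it deletes. /h/ occurs between vowels /a/ and /i/, so it deletes. → [totosutaiaixu].
/pouhuhiiso/: /h/ occurs between vowels /u/ and /u/, so it deletes. /h/ occurs between vowels /u/ and /i/, so it deletes. → [pouuiiso].

xiouaiomailu, zoudlezoleu, totosutaiaixu, pouuiiso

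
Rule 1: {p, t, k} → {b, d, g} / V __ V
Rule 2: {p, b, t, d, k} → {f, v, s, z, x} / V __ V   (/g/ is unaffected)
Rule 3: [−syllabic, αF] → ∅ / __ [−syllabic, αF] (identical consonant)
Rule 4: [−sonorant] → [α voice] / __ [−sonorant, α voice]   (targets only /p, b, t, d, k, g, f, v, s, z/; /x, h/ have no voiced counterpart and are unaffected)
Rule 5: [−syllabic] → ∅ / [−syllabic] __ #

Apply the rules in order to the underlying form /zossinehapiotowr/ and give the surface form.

Rule 1 (intervocalic voicing): /p/ is a voiceless stop between vowels /a/ and /i/, so it voices to [b]. /t/ is a voiceless stop between vowels /o/ and /o/, so it voices to [d]. /zossinehapiotowr/ → zossinehabiodowr.
Rule 2 (intervocalic spirantization): /b/ is a stop between vowels /a/ and /i/, so it spirantizes to the fricative [v]. /d/ is a stop between vowels /o/ and /o/, so it spirantizes to the fricative [z]. /zossinehabiodowr/ → zossinehaviozowr.
Rule 3 (degemination): /ss/ is a geminate; the first /s/ deletes. /zossinehaviozowr/ → zosinehaviozowr.
Rule 4 (regressive voicing assimilation): no segment meets the environment; /zosinehaviozowr/ is unchanged.
Rule 5 (final cluster simplification): /r/ is the second consonant of a word-final cluster /wr/, so it deletes. /zosinehaviozowr/ → zosinehaviozow.

zosinehaviozow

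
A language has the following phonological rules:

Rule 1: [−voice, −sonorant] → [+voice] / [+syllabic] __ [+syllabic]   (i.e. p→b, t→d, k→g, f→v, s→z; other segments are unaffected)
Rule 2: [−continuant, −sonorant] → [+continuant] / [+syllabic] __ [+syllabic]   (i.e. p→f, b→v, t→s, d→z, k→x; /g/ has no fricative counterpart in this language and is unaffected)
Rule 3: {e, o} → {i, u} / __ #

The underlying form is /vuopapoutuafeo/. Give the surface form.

Rule 1 (intervocalic voicing): /p/ is a voiceless obstruent between vowels /o/ and /a/, so it voices to [b]. /p/ is a voiceless obstruent between vowels /a/ and /o/, so it voices to [b]. /t/ is a voiceless obstruent between vowels /u/ and /u/, so it voices to [d]. /f/ is a voiceless obstruent between vowels /a/ and /e/, so it voices to [v]. /vuopapoutuafeo/ → vuobabouduaveo.
Rule 2 (intervocalic spirantization): /b/ is a stop between vowels /o/ and /a/, so it spirantizes to the fricative [v]. /b/ is a stop between vowels /a/ and /o/, so it spirantizes to the fricative [v]. /d/ is a stop between vowels /u/ and /u/, so it spirantizes to the fricative [z]. /vuobabouduaveo/ → vuovavouzuaveo.
Rule 3 (final vowel raising): /o/ is a mid vowel in word-final position, so it raises to [u]. /vuovavouzuaveo/ → vuovavouzuaveu.

vuovavouzuaveu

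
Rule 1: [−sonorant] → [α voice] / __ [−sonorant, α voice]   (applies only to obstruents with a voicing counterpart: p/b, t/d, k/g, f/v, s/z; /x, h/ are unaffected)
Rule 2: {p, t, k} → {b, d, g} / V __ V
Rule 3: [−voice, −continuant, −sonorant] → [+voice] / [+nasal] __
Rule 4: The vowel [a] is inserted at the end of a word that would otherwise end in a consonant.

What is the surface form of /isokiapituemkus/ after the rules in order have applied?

isogiabiduemgusa

Rule 1 (regressive voicing assimilation): no segment meets the environment; /isokiapituemkus/ is unchanged.
Rule 2 (intervocalic voicing): /k/ is a voiceless stop between vowels /o/ and /i/, so it voices to [g]. /p/ is a voiceless stop between vowels /a/ and /i/, so it voices to [b]. /t/ is a voiceless stop between vowels /i/ and /u/, so it voices to [d]. /isokiapituemkus/ → isogiabiduemkus.
Rule 3 (post-nasal voicing): /k/ is a voiceless stop immediately after the nasal /m/, so it voices to [g]. /isogiabiduemkus/ → isogiabiduemgus.
Rule 4 (final a-epenthesis): the form ends in the consonant /s/, so [a] is inserted word-finally. /isogiabiduemgus/ → isogiabiduemgusa.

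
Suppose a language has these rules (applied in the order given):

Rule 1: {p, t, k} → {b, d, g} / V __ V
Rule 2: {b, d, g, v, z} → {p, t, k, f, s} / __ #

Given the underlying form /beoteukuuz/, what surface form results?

Rule 1 (intervocalic voicing): /t/ is a voiceless stop between vowels /o/ and /e/, so it voices to [d]. /k/ is a voiceless stop between vowels /u/ and /u/, so it voices to [g]. /beoteukuuz/ → beodeuguuz.
Rule 2 (final devoicing): /z/ is a voiced obstruent in word-final position, so it devoices to [s]. /beodeuguuz/ → beodeuguus.

beodeuguus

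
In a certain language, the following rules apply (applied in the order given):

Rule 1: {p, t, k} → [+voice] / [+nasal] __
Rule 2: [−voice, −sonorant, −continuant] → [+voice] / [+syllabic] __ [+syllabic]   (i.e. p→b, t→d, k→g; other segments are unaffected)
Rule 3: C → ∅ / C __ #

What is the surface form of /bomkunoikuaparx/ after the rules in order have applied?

Rule 1 (post-nasal voicing): /k/ is a voiceless stop immediately after the nasal /m/, so it voices to [g]. /bomkunoikuaparx/ → bomgunoikuaparx.
Rule 2 (intervocalic voicing): /k/ is a voiceless stop between vowels /i/ and /u/, so it voices to [g]. /p/ is a voiceless stop between vowels /a/ and /a/, so it voices to [b]. /bomgunoikuaparx/ → bomgunoiguabarx.
Rule 3 (final cluster simplification): /x/ is the second consonant of a word-final cluster /rx/, so it deletes. /bomgunoiguabarx/ → bomgunoiguabar.

bomgunoiguabar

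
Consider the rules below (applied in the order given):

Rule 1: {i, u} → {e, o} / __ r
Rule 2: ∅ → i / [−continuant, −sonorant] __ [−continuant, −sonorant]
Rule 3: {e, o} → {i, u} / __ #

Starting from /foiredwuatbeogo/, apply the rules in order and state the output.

foeredwuatibeogu

Rule 1 (pre-rhotic lowering): /i/ is a high vowel immediately before /r/, so it lowers to [e]. /foiredwuatbeogo/ → foeredwuatbeogo.
Rule 2 (stop-cluster i-epenthesis): /t/ and /b/ form a stop–stop cluster, so [i] is inserted between them. /foeredwuatbeogo/ → foeredwuatibeogo.
Rule 3 (final vowel raising): /o/ is a mid vowel in word-final position, so it raises to [u]. /foeredwuatibeogo/ → foeredwuatibeogu.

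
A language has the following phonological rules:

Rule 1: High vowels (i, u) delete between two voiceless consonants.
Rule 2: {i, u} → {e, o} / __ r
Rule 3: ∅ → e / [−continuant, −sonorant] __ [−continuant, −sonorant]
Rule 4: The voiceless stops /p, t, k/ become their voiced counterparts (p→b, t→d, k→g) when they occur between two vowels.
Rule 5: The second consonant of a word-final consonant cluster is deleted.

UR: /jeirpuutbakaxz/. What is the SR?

jeerpuudebagax

Rule 1 (high vowel syncope): no segment meets the environment; /jeirpuutbakaxz/ is unchanged.
Rule 2 (pre-rhotic lowering): /i/ is a high vowel immediately before /r/, so it lowers to [e]. /jeirpuutbakaxz/ → jeerpuutbakaxz.
Rule 3 (stop-cluster e-epenthesis): /t/ and /b/ form a stop–stop cluster, so [e] is inserted between them. /jeerpuutbakaxz/ → jeerpuutebakaxz.
Rule 4 (intervocalic voicing): /t/ is a voiceless stop between vowels /u/ and /e/, so it voices to [d]. /k/ is a voiceless stop between vowels /a/ and /a/, so it voices to [g]. /jeerpuutebakaxz/ → jeerpuudebagaxz.
Rule 5 (final cluster simplification): /z/ is the second consonant of a word-final cluster /xz/, so it deletes. /jeerpuudebagaxz/ → jeerpuudebagax.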